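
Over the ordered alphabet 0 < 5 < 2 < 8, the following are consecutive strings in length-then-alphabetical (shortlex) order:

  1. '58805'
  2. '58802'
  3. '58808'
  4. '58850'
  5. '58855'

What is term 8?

58820

Advancing 3 positions from 58855 through 58855 → 58852 → 58858 reaches term 8.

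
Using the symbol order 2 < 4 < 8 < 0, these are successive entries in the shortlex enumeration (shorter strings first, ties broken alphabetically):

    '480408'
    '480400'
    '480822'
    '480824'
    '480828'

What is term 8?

Advancing 3 positions from 480828 through 480828 → 480820 → 480842 reaches term 8.

480844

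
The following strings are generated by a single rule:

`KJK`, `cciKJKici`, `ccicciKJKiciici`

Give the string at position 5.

Each term wraps the previous one in cci on the left and ici on the right.
From ccicciKJKiciici, 2 further steps: ccicciKJKiciici → cciccicciKJKiciiciici → (answer).

ccicciccicciKJKiciiciiciici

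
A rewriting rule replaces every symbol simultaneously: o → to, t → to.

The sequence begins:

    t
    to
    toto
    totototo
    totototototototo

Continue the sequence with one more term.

totototototototototototototototo

Replace each of the 16 characters of totototototototo in place — to to to to to to to to to to to to to to to to — and concatenate.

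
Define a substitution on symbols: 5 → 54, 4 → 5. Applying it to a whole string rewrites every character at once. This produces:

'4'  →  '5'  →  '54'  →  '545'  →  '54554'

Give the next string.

54554545

Expanding 54554: 5→54, 4→5, 5→54, 5→54, 4→5. Concatenated: 54 5 54 54 5.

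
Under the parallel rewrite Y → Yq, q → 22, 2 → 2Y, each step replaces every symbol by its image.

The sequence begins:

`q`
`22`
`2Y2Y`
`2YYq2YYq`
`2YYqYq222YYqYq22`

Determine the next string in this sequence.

2YYqYq22Yq222Y2Y2YYqYq22Yq222Y2Y

Applying the rule to each of the 16 symbols of 2YYqYq222YYqYq22 gives the pieces 2Y Yq Yq 22 Yq 22 2Y 2Y 2Y Yq Yq 22 Yq 22 2Y 2Y, which concatenate to the answer.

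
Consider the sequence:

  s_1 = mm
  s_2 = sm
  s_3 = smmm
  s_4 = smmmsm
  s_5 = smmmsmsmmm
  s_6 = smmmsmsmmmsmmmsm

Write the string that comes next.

From term 3 onward, concatenate the last term with the second-to-last: sm·mm = smmm, smmm·sm = smmmsm, …
The next term joins smmmsmsmmmsmmmsm and smmmsmsmmm.

smmmsmsmmmsmmmsmsmmmsmsmmm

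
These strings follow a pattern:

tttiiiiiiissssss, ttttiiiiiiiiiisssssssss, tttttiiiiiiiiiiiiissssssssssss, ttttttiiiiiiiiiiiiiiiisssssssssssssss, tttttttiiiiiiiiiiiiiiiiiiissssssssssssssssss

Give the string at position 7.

The n-th term is n+1 t's then 3n+1 i's then 3n s's, where the shown terms are n = 2, 3, 4, 5, 6.
Setting n = 8 gives 9, 25, 24 characters in each block.

tttttttttiiiiiiiiiiiiiiiiiiiiiiiiissssssssssssssssssssssss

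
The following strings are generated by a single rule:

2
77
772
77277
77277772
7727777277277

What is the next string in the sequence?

772777727727777277772

This is a Fibonacci-style word recurrence s(k) = s(k−1)·s(k−2): e.g. 77·2 = 772.
So term 7 is 7727777277277·77277772.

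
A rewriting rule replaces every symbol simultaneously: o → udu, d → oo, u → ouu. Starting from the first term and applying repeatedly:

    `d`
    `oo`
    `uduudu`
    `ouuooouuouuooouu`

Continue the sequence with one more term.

uduouuouuuduuduuduouuouuuduouuouuuduuduuduouuouu

Applying the rule to each of the 16 symbols of ouuooouuouuooouu gives the pieces udu ouu ouu udu udu udu ouu ouu udu ouu ouu udu udu udu ouu ouu, which concatenate to the answer.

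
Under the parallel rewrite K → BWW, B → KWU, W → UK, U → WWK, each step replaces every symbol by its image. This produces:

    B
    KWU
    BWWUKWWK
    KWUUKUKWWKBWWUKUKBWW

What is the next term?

Rewriting the 20 symbols of KWUUKUKWWKBWWUKUKBWW one by one yields BWW UK WWK WWK BWW WWK BWW UK UK BWW KWU UK UK WWK BWW WWK BWW KWU UK UK; concatenated:

BWWUKWWKWWKBWWWWKBWWUKUKBWWKWUUKUKWWKBWWWWKBWWKWUUKUK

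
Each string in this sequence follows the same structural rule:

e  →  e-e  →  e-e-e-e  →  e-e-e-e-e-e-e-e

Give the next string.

e-e-e-e-e-e-e-e-e-e-e-e-e-e-e-e

Every step duplicates the string with '-' between the halves.
So the next term is two copies of e-e-e-e-e-e-e-e with '-' between the halves.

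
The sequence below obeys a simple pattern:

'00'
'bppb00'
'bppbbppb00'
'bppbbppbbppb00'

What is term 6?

Every step adds bppb at the front: s(k+1) = bppb·s(k).
From bppbbppbbppb00, 2 further steps: bppbbppbbppb00 → bppbbppbbppbbppb00 → (answer).

bppbbppbbppbbppbbppb00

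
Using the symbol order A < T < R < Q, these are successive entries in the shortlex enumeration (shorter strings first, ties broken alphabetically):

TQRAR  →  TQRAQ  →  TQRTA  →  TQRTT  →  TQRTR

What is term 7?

Stepping forward 2 times from TQRTR: TQRTR → TQRTQ, then the target.

TQRRA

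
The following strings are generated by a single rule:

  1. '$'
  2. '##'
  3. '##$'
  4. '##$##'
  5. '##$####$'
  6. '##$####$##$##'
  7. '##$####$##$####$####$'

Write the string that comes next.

Each term (from the third on) is the previous term followed by the one before it: term 3 = ##·$ = ##$.
Continuing: ##$####$##$####$####$ · ##$####$##$## gives term 8.

##$####$##$####$####$##$####$##$##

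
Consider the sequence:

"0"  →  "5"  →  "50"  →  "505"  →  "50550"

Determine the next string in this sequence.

50550505

Each term (from the third on) is the previous term followed by the one before it: term 3 = 5·0 = 50.
So term 6 is 50550·505.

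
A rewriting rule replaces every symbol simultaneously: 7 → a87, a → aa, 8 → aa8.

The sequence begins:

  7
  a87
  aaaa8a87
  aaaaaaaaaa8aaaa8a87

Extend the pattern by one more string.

Rewriting the 19 symbols of aaaaaaaaaa8aaaa8a87 one by one yields aa aa aa aa aa aa aa aa aa aa aa8 aa aa aa aa aa8 aa aa8 a87; concatenated:

aaaaaaaaaaaaaaaaaaaaaa8aaaaaaaaaa8aaaa8a87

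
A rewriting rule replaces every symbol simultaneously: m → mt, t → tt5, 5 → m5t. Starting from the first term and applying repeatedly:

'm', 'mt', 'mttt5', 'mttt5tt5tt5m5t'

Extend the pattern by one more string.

Applying the rule to each of the 14 symbols of mttt5tt5tt5m5t gives the pieces mt tt5 tt5 tt5 m5t tt5 tt5 m5t tt5 tt5 m5t mt m5t tt5, which concatenate to the answer.

mttt5tt5tt5m5ttt5tt5m5ttt5tt5m5tmtm5ttt5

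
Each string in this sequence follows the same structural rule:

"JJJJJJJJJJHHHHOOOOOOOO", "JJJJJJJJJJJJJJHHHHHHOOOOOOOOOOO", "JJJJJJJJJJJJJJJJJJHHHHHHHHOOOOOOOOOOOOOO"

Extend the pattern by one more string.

JJJJJJJJJJJJJJJJJJJJJJHHHHHHHHHHOOOOOOOOOOOOOOOOO

Each string has the form J^{4n+2} H^{2n} O^{3n+2}, where the shown terms are n = 2, 3, 4.
At n = 5 the blocks have lengths 22, 10, 17.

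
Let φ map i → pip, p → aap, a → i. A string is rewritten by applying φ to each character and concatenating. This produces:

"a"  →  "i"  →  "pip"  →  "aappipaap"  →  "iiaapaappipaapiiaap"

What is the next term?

Applying the rule to each of the 19 symbols of iiaapaappipaapiiaap gives the pieces pip pip i i aap i i aap aap pip aap i i aap pip pip i i aap, which concatenate to the answer.

pippipiiaapiiaapaappipaapiiaappippipiiaap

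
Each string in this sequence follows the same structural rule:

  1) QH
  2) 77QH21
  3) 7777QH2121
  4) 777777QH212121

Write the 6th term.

Each term wraps the previous one in 77 on the left and 21 on the right.
From 777777QH212121, 2 further steps: 777777QH212121 → 77777777QH21212121 → (answer).

7777777777QH2121212121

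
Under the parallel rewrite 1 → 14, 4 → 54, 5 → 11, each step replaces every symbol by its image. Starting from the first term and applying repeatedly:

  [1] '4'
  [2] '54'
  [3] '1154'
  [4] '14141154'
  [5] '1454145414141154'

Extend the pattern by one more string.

φ(1454145414141154) expands symbol-by-symbol to 14 54 11 54 14 54 11 54 14 54 14 54 14 14 11 54; joining the 16 pieces gives the next term.

14541154145411541454145414141154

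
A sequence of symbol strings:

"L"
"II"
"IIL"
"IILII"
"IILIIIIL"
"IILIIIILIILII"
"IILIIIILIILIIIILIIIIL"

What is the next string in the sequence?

This is a Fibonacci-style word recurrence s(k) = s(k−1)·s(k−2): e.g. II·L = IIL.
So term 8 is IILIIIILIILIIIILIIIIL·IILIIIILIILII.

IILIIIILIILIIIILIIIILIILIIIILIILII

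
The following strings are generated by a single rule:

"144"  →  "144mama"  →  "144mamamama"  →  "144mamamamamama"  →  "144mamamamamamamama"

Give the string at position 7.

144mamamamamamamamamamamama

The strings grow by a fixed suffix mama each time.
From 144mamamamamamamama, 2 further steps: 144mamamamamamamama → 144mamamamamamamamamama → (answer).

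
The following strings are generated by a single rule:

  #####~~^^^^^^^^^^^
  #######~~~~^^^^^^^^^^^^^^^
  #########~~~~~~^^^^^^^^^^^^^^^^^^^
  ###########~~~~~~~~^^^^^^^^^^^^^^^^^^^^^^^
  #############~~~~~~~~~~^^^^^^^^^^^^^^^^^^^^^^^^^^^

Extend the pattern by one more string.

###############~~~~~~~~~~~~^^^^^^^^^^^^^^^^^^^^^^^^^^^^^^^

Reading off run lengths: # runs 5, 7, 9, 11, 13; ~ runs 2, 4, 6, 8, 10; ^ runs 11, 15, 19, 23, 27 — each is linear in n, where the shown terms are n = 2, 3, 4, 5, 6.
Setting n = 7 gives 15, 12, 31 characters in each block.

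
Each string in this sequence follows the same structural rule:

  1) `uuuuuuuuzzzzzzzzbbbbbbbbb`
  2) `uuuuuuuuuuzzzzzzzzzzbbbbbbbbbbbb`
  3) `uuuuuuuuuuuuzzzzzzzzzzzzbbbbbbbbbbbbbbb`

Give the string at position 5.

uuuuuuuuuuuuuuuuzzzzzzzzzzzzzzzzbbbbbbbbbbbbbbbbbbbbb

Term n consists of 2n+2 u's, followed by 2n+2 z's, followed by 3n b's, where the shown terms are n = 3, 4, 5.
Setting n = 7 gives 16, 16, 21 characters in each block.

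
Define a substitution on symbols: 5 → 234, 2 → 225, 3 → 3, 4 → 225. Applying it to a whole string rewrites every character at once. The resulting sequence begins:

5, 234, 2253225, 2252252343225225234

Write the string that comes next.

Rewriting the 19 symbols of 2252252343225225234 one by one yields 225 225 234 225 225 234 225 3 225 3 225 225 234 225 225 234 225 3 225; concatenated:

225225234225225234225322532252252342252252342253225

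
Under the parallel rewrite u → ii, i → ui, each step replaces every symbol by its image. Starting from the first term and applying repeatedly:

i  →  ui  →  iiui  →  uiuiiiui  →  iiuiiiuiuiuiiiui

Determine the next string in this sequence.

Rewriting the 16 symbols of iiuiiiuiuiuiiiui one by one yields ui ui ii ui ui ui ii ui ii ui ii ui ui ui ii ui; concatenated:

uiuiiiuiuiuiiiuiiiuiiiuiuiuiiiui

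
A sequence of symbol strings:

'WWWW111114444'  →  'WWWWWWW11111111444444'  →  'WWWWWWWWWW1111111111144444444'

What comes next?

WWWWWWWWWWWWW111111111111114444444444

Term n consists of 3n-2 W's, followed by 3n-1 1's, followed by 2n 4's, where the shown terms are n = 2, 3, 4.
For the next term, n = 5, so the run lengths are 13, 14, 10.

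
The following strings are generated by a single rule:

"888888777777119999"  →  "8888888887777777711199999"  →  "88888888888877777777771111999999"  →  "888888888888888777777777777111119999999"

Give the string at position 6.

88888888888888888888877777777777777771111111999999999

Each string has the form 8^{3n} 7^{2n+2} 1^{n} 9^{n+2}, where the shown terms are n = 2, 3, 4, 5.
At n = 7 the blocks have lengths 21, 16, 7, 9.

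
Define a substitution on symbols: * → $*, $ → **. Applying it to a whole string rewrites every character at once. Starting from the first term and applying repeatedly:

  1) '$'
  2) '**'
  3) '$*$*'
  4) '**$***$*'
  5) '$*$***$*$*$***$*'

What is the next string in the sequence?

Rewriting the 16 symbols of $*$***$*$*$***$* one by one yields ** $* ** $* $* $* ** $* ** $* ** $* $* $* ** $*; concatenated:

**$***$*$*$***$***$***$*$*$***$*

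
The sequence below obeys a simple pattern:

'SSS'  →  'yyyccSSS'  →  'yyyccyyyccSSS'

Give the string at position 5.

yyyccyyyccyyyccyyyccSSS

The strings grow by a fixed prefix yyycc each time.
From yyyccyyyccSSS, 2 further steps: yyyccyyyccSSS → yyyccyyyccyyyccSSS → (answer).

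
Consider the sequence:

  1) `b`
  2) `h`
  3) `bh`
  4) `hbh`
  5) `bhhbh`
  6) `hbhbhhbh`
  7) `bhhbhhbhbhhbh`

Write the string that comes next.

hbhbhhbhbhhbhhbhbhhbh

Each term (from the third on) is the two preceding terms concatenated in order: term 3 = b·h = bh.
So term 8 is hbhbhhbh·bhhbhhbhbhhbh.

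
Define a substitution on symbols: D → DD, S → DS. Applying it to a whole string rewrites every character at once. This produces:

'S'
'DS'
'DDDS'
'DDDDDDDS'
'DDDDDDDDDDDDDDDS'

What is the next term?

DDDDDDDDDDDDDDDDDDDDDDDDDDDDDDDS

φ(DDDDDDDDDDDDDDDS) expands symbol-by-symbol to DD DD DD DD DD DD DD DD DD DD DD DD DD DD DD DS; joining the 16 pieces gives the next term.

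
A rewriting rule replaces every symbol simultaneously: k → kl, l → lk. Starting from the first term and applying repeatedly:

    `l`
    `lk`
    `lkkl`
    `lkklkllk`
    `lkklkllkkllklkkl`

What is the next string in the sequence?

Applying the rule to each of the 16 symbols of lkklkllkkllklkkl gives the pieces lk kl kl lk kl lk lk kl kl lk lk kl lk kl kl lk, which concatenate to the answer.

lkklkllkkllklkklkllklkkllkklkllk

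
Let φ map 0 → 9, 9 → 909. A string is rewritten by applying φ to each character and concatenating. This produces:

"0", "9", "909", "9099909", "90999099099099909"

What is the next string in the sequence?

90999099099099909909990990999099099099909

Applying the rule to each of the 17 symbols of 90999099099099909 gives the pieces 909 9 909 909 909 9 909 909 9 909 909 9 909 909 909 9 909, which concatenate to the answer.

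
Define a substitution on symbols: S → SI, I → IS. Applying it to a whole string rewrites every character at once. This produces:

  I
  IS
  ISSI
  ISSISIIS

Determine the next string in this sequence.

ISSISIISSIISISSI

Apply φ to ISSISIIS symbol by symbol: I→IS, S→SI, S→SI, I→IS, S→SI, I→IS, I→IS, S→SI; joined: IS SI SI IS SI IS IS SI.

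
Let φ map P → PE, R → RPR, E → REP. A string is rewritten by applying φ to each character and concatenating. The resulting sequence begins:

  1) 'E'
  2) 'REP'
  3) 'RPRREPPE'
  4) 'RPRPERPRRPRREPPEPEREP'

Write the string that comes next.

φ(RPRPERPRRPRREPPEPEREP) expands symbol-by-symbol to RPR PE RPR PE REP RPR PE RPR RPR PE RPR RPR REP PE PE REP PE REP RPR REP PE; joining the 21 pieces gives the next term.

RPRPERPRPEREPRPRPERPRRPRPERPRRPRREPPEPEREPPEREPRPRREPPE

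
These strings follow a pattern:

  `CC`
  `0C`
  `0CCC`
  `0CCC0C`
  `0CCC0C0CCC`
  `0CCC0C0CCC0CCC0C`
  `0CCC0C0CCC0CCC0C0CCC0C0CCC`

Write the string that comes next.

0CCC0C0CCC0CCC0C0CCC0C0CCC0CCC0C0CCC0CCC0C

This is a Fibonacci-style word recurrence s(k) = s(k−1)·s(k−2): e.g. 0C·CC = 0CCC.
Continuing: 0CCC0C0CCC0CCC0C0CCC0C0CCC · 0CCC0C0CCC0CCC0C gives term 8.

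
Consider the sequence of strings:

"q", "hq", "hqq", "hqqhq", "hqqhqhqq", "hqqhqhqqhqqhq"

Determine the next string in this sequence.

hqqhqhqqhqqhqhqqhqhqq

This is a Fibonacci-style word recurrence s(k) = s(k−1)·s(k−2): e.g. hq·q = hqq.
The next term joins hqqhqhqqhqqhq and hqqhqhqq.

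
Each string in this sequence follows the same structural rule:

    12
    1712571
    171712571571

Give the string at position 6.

Every step adds 17 to the front and 571 to the end of the previous string.
From 171712571571, 3 further steps: 171712571571 → 17171712571571571 → 1717171712571571571571 → (answer).

171717171712571571571571571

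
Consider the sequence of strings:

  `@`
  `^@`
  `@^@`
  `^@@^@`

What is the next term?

@^@^@@^@

Each term (from the third on) is the two preceding terms concatenated in order: term 3 = @·^@ = @^@.
Continuing: @^@ · ^@@^@ gives term 5.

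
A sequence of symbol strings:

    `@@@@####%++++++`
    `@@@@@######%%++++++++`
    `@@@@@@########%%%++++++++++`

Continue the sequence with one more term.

@@@@@@@##########%%%%++++++++++++

Term n consists of n+2 @'s, followed by 2n #'s, followed by n-1 %'s, followed by 2n+2 +'s, where the shown terms are n = 2, 3, 4.
At n = 5 the blocks have lengths 7, 10, 4, 12.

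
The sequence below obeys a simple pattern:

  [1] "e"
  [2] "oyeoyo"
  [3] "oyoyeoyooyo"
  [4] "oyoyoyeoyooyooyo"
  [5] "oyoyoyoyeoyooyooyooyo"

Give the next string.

s(k+1) = oy·s(k)·oyo, so each term gains oy as a prefix and oyo as a suffix.
One more step from oyoyoyoyeoyooyooyooyo gives the answer.

oyoyoyoyoyeoyooyooyooyooyo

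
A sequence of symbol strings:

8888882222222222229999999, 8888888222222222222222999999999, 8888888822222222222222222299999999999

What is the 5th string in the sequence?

The n-th term is n+3 8's then 3n+3 2's then 2n+1 9's, where the shown terms are n = 3, 4, 5.
For term 5, n = 7, so the run lengths are 10, 24, 15.

8888888888222222222222222222222222999999999999999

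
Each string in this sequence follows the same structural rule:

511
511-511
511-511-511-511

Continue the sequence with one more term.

s(k+1) = s(k)·-·s(k) — each term doubles the last with '-' between the halves.
Doubling 511-511-511-511 with '-' between the halves:

511-511-511-511-511-511-511-511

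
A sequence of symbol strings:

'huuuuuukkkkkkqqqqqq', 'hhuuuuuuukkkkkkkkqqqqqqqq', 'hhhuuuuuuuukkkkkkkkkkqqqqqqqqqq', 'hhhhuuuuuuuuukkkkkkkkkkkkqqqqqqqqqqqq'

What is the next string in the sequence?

hhhhhuuuuuuuuuukkkkkkkkkkkkkkqqqqqqqqqqqqqq

Each string has the form h^{n-2} u^{n+3} k^{2n} q^{2n}, where the shown terms are n = 3, 4, 5, 6.
Setting n = 7 gives 5, 10, 14, 14 characters in each block.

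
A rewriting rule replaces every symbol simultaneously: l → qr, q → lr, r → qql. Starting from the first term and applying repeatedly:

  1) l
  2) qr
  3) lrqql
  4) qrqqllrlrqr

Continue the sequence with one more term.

lrqqllrlrqrqrqqlqrqqllrqql

Expanding qrqqllrlrqr: q→lr, r→qql, q→lr, q→lr, l→qr, l→qr, r→qql, l→qr, r→qql, q→lr, r→qql. Concatenated: lr qql lr lr qr qr qql qr qql lr qql.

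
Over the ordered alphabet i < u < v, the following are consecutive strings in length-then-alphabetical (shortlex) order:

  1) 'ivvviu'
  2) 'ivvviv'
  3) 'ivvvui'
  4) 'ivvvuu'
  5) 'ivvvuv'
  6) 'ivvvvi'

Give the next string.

The successor of ivvvvi increments the rightmost position that isn't already v and resets every position after it to i.

ivvvvu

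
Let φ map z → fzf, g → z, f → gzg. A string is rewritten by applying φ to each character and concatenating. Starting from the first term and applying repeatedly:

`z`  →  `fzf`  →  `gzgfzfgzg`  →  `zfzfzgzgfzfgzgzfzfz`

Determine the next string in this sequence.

fzfgzgfzfgzgfzfzfzfzgzgfzfgzgzfzfzfzfgzgfzfgzgfzf

φ(zfzfzgzgfzfgzgzfzfz) expands symbol-by-symbol to fzf gzg fzf gzg fzf z fzf z gzg fzf gzg z fzf z fzf gzg fzf gzg fzf; joining the 19 pieces gives the next term.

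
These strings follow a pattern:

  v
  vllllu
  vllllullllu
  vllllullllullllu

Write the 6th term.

Every step adds llllu to the end: s(k+1) = s(k)·llllu.
From vllllullllullllu, 2 further steps: vllllullllullllu → vllllullllullllullllu → (answer).

vllllullllullllullllullllu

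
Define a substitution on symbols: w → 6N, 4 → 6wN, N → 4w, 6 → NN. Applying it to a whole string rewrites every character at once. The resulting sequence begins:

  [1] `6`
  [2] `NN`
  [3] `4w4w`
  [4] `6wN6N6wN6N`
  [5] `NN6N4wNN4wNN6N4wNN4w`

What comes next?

4w4wNN4w6wN6N4w4w6wN6N4w4wNN4w6wN6N4w4w6wN6N

Applying the rule to each of the 20 symbols of NN6N4wNN4wNN6N4wNN4w gives the pieces 4w 4w NN 4w 6wN 6N 4w 4w 6wN 6N 4w 4w NN 4w 6wN 6N 4w 4w 6wN 6N, which concatenate to the answer.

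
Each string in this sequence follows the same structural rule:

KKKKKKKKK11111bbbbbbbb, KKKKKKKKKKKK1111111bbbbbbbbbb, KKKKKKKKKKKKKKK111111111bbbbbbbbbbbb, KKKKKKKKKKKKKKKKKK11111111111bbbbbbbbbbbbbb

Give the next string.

The n-th term is 3n K's then 2n-1 1's then 2n+2 b's, where the shown terms are n = 3, 4, 5, 6.
Setting n = 7 gives 21, 13, 16 characters in each block.

KKKKKKKKKKKKKKKKKKKKK1111111111111bbbbbbbbbbbbbbbb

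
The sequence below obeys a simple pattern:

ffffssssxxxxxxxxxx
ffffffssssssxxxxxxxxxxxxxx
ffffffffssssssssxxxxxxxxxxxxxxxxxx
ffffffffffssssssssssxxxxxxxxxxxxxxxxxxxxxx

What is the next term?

The n-th term is 2n f's then 2n s's then 4n+2 x's, where the shown terms are n = 2, 3, 4, 5.
Setting n = 6 gives 12, 12, 26 characters in each block.

ffffffffffffssssssssssssxxxxxxxxxxxxxxxxxxxxxxxxxx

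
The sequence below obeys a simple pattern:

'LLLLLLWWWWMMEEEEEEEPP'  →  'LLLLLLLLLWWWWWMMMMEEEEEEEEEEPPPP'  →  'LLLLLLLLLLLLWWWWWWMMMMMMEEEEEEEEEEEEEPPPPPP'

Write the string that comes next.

LLLLLLLLLLLLLLLWWWWWWWMMMMMMMMEEEEEEEEEEEEEEEEPPPPPPPP

The n-th term is 3n L's then n+2 W's then 2n-2 M's then 3n+1 E's then 2n-2 P's, where the shown terms are n = 2, 3, 4.
For the next term, n = 5, so the run lengths are 15, 7, 8, 16, 8.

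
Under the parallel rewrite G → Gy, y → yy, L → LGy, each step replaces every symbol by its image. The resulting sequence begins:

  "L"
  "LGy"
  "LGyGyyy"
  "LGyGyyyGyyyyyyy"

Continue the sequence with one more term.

Applying the rule to each of the 15 symbols of LGyGyyyGyyyyyyy gives the pieces LGy Gy yy Gy yy yy yy Gy yy yy yy yy yy yy yy, which concatenate to the answer.

LGyGyyyGyyyyyyyGyyyyyyyyyyyyyyy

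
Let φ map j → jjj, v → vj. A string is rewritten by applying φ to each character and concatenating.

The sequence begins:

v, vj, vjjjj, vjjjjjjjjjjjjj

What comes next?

Applying the rule to each of the 14 symbols of vjjjjjjjjjjjjj gives the pieces vj jjj jjj jjj jjj jjj jjj jjj jjj jjj jjj jjj jjj jjj, which concatenate to the answer.

vjjjjjjjjjjjjjjjjjjjjjjjjjjjjjjjjjjjjjjjj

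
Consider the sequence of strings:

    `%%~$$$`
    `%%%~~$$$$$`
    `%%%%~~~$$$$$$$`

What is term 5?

The n-th term is n+1 %'s then n ~'s then 2n+1 $'s (n = 1, 2, …).
At n = 5 the blocks have lengths 6, 5, 11.

%%%%%%~~~~~$$$$$$$$$$$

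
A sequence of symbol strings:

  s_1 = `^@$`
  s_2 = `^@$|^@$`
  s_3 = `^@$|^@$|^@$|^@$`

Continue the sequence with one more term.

^@$|^@$|^@$|^@$|^@$|^@$|^@$|^@$

Every step duplicates the string with '|' between the halves.
So the next term is two copies of ^@$|^@$|^@$|^@$ with '|' between the halves.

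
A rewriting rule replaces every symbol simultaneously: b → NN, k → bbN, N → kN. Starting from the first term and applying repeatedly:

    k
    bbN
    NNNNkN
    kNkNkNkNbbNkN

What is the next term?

bbNkNbbNkNbbNkNbbNkNNNNNkNbbNkN

φ(kNkNkNkNbbNkN) expands symbol-by-symbol to bbN kN bbN kN bbN kN bbN kN NN NN kN bbN kN; joining the 13 pieces gives the next term.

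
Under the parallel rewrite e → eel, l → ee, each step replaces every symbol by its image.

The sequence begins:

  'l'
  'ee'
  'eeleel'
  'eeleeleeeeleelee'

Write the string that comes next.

Replace each of the 16 characters of eeleeleeeeleelee in place — eel eel ee eel eel ee eel eel eel eel ee eel eel ee eel eel — and concatenate.

eeleeleeeeleeleeeeleeleeleeleeeeleeleeeeleel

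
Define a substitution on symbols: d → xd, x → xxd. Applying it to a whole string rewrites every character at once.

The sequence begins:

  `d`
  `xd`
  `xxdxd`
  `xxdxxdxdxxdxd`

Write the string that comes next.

Replace each of the 13 characters of xxdxxdxdxxdxd in place — xxd xxd xd xxd xxd xd xxd xd xxd xxd xd xxd xd — and concatenate.

xxdxxdxdxxdxxdxdxxdxdxxdxxdxdxxdxd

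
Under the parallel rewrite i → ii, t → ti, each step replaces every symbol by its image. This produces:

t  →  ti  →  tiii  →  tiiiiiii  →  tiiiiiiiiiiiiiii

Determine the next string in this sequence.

tiiiiiiiiiiiiiiiiiiiiiiiiiiiiiii

φ(tiiiiiiiiiiiiiii) expands symbol-by-symbol to ti ii ii ii ii ii ii ii ii ii ii ii ii ii ii ii; joining the 16 pieces gives the next term.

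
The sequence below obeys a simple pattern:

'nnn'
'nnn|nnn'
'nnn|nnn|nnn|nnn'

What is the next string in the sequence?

Every step duplicates the string with '|' between the halves.
Doubling nnn|nnn|nnn|nnn with '|' between the halves:

nnn|nnn|nnn|nnn|nnn|nnn|nnn|nnn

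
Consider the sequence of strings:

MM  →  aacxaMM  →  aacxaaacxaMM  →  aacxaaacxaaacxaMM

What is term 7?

aacxaaacxaaacxaaacxaaacxaaacxaMM

The strings grow by a fixed prefix aacxa each time.
From aacxaaacxaaacxaMM, 3 further steps: aacxaaacxaaacxaMM → aacxaaacxaaacxaaacxaMM → aacxaaacxaaacxaaacxaaacxaMM → (answer).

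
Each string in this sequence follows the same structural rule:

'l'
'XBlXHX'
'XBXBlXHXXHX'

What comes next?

s(k+1) = XB·s(k)·XHX, so each term gains XB as a prefix and XHX as a suffix.
Applying this once more to XBXBlXHXXHX:

XBXBXBlXHXXHXXHX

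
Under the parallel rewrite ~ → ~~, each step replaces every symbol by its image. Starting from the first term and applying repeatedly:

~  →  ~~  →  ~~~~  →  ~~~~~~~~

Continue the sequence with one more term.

~~~~~~~~~~~~~~~~

Rewriting each symbol of ~~~~~~~~: ~→~~, ~→~~, ~→~~, ~→~~, ~→~~, ~→~~, ~→~~, ~→~~, which concatenates to ~~ ~~ ~~ ~~ ~~ ~~ ~~ ~~.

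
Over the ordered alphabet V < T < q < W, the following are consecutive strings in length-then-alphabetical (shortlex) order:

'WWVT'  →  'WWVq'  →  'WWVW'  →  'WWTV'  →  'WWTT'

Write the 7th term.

Advancing 2 positions from WWTT through WWTT → WWTq reaches term 7.

WWTW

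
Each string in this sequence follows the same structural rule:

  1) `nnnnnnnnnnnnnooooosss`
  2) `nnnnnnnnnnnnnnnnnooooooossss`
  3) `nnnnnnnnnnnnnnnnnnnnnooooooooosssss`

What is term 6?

Term n consists of 4n+1 n's, followed by 2n-1 o's, followed by n s's, where the shown terms are n = 3, 4, 5.
For term 6, n = 8, so the run lengths are 33, 15, 8.

nnnnnnnnnnnnnnnnnnnnnnnnnnnnnnnnnooooooooooooooossssssss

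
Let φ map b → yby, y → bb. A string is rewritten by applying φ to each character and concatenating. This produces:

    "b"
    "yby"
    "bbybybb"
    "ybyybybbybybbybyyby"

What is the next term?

bbybybbbbybybbybyybybbybybbybyybybbybybbbbybybb

Applying the rule to each of the 19 symbols of ybyybybbybybbybyyby gives the pieces bb yby bb bb yby bb yby yby bb yby bb yby yby bb yby bb bb yby bb, which concatenate to the answer.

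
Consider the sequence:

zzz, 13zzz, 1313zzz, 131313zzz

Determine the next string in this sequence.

13131313zzz

Every step adds 13 at the front: s(k+1) = 13·s(k).
So the next term is 13·131313zzz.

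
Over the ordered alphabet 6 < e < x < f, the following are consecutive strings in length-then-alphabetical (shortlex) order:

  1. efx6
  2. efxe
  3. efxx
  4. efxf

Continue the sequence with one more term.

Find the rightmost character of efxf below f, bump it to the next letter, and reset everything to its right to 6.

eff6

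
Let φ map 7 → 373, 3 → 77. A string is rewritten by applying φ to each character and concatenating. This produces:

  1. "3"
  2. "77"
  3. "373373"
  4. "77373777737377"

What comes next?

Rewriting the 14 symbols of 77373777737377 one by one yields 373 373 77 373 77 373 373 373 373 77 373 77 373 373; concatenated:

37337377373773733733733737737377373373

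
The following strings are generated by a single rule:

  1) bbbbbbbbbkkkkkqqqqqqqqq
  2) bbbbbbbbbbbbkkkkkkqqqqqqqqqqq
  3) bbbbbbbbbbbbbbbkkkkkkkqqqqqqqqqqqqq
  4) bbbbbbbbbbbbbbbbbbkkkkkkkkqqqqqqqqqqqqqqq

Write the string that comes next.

bbbbbbbbbbbbbbbbbbbbbkkkkkkkkkqqqqqqqqqqqqqqqqq

Term n consists of 3n b's, followed by n+2 k's, followed by 2n+3 q's, where the shown terms are n = 3, 4, 5, 6.
At n = 7 the blocks have lengths 21, 9, 17.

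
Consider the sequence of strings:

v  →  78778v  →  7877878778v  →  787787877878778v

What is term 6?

7877878778787787877878778v

Every step adds 78778 at the front: s(k+1) = 78778·s(k).
From 787787877878778v, 2 further steps: 787787877878778v → 78778787787877878778v → (answer).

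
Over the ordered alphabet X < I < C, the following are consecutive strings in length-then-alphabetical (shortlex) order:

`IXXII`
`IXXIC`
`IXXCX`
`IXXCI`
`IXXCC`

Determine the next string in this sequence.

IXIXX

Treat IXXCC as a base-3 numeral over the given alphabet and add one, carrying through any trailing C's.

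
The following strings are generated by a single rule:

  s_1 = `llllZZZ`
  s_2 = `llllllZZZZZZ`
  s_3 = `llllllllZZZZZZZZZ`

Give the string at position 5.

Reading off run lengths: l runs 4, 6, 8; Z runs 3, 6, 9 — each is linear in n (n = 1, 2, …).
For term 5, n = 5, so the run lengths are 12, 15.

llllllllllllZZZZZZZZZZZZZZZ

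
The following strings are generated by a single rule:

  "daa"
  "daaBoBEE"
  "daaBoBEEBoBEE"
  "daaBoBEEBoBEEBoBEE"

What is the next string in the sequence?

The strings grow by a fixed suffix BoBEE each time.
One more step from daaBoBEEBoBEEBoBEE gives the answer.

daaBoBEEBoBEEBoBEEBoBEE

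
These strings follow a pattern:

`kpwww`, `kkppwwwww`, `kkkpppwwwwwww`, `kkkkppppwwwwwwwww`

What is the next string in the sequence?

kkkkkpppppwwwwwwwwwww

Each string has the form k^{n} p^{n} w^{2n+1} (n = 1, 2, …).
For the next term, n = 5, so the run lengths are 5, 5, 11.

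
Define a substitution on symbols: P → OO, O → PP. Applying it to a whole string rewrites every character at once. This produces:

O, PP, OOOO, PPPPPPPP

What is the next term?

Apply φ to PPPPPPPP symbol by symbol: P→OO, P→OO, P→OO, P→OO, P→OO, P→OO, P→OO, P→OO; joined: OO OO OO OO OO OO OO OO.

OOOOOOOOOOOOOOOO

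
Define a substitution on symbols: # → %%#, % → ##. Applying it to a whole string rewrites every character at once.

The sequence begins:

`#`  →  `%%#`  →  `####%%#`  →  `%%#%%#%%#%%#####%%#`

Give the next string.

####%%#####%%#####%%#####%%#%%#%%#%%#%%#####%%#

Applying the rule to each of the 19 symbols of %%#%%#%%#%%#####%%# gives the pieces ## ## %%# ## ## %%# ## ## %%# ## ## %%# %%# %%# %%# %%# ## ## %%#, which concatenate to the answer.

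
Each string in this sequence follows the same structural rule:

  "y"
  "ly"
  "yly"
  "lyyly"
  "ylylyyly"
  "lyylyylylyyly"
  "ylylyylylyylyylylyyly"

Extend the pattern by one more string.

Each term (from the third on) is the two preceding terms concatenated in order: term 3 = y·ly = yly.
Continuing: lyylyylylyyly · ylylyylylyylyylylyyly gives term 8.

lyylyylylyylyylylyylylyylyylylyyly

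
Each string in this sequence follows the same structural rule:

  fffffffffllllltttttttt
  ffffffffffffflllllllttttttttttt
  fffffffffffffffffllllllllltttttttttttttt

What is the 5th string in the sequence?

fffffffffffffffffffffffffllllllllllllltttttttttttttttttttt

Reading off run lengths: f runs 9, 13, 17; l runs 5, 7, 9; t runs 8, 11, 14 — each is linear in n, where the shown terms are n = 2, 3, 4.
At n = 6 the blocks have lengths 25, 13, 20.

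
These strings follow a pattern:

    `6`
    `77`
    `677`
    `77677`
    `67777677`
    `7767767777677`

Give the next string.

From term 3 onward, concatenate the second-to-last term with the last: 6·77 = 677, 77·677 = 77677, …
So term 7 is 67777677·7767767777677.

677776777767767777677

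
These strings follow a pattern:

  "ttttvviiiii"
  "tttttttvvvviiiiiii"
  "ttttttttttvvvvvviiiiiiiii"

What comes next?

Each string has the form t^{3n+1} v^{2n} i^{2n+3} (n = 1, 2, …).
At n = 4 the blocks have lengths 13, 8, 11.

tttttttttttttvvvvvvvviiiiiiiiiii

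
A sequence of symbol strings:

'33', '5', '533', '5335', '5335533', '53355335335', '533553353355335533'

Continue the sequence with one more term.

This is a Fibonacci-style word recurrence s(k) = s(k−1)·s(k−2): e.g. 5·33 = 533.
The next term joins 533553353355335533 and 53355335335.

53355335335533553353355335335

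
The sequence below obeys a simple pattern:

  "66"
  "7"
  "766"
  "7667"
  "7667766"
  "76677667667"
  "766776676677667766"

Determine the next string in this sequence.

76677667667766776676677667667

This is a Fibonacci-style word recurrence s(k) = s(k−1)·s(k−2): e.g. 7·66 = 766.
The next term joins 766776676677667766 and 76677667667.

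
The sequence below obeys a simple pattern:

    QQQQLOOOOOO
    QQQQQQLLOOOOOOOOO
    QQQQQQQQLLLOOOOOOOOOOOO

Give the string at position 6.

The n-th term is 2n Q's then n-1 L's then 3n O's, where the shown terms are n = 2, 3, 4.
Setting n = 7 gives 14, 6, 21 characters in each block.

QQQQQQQQQQQQQQLLLLLLOOOOOOOOOOOOOOOOOOOOO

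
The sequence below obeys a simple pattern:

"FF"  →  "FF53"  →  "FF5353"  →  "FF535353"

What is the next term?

Each term is the previous one with 53 appended.
One more step from FF535353 gives the answer.

FF53535353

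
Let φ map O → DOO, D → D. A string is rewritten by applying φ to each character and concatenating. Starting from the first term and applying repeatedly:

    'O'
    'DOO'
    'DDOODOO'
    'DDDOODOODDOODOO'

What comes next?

DDDDOODOODDOODOODDDOODOODDOODOO

Replace each of the 15 characters of DDDOODOODDOODOO in place — D D D DOO DOO D DOO DOO D D DOO DOO D DOO DOO — and concatenate.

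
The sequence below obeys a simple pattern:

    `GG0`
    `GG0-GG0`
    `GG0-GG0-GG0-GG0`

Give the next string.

GG0-GG0-GG0-GG0-GG0-GG0-GG0-GG0

Each string is two copies of the previous one joined by '-'.
So the next term is two copies of GG0-GG0-GG0-GG0 with '-' between the halves.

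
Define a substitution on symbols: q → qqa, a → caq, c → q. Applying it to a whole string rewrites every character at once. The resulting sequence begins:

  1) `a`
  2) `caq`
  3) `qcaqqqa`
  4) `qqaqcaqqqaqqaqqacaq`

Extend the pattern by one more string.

φ(qqaqcaqqqaqqaqqacaq) expands symbol-by-symbol to qqa qqa caq qqa q caq qqa qqa qqa caq qqa qqa caq qqa qqa caq q caq qqa; joining the 19 pieces gives the next term.

qqaqqacaqqqaqcaqqqaqqaqqacaqqqaqqacaqqqaqqacaqqcaqqqa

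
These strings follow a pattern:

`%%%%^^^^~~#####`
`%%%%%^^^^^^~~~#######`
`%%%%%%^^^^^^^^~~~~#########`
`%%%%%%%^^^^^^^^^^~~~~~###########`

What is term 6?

Reading off run lengths: % runs 4, 5, 6, 7; ^ runs 4, 6, 8, 10; ~ runs 2, 3, 4, 5; # runs 5, 7, 9, 11 — each is linear in n, where the shown terms are n = 2, 3, 4, 5.
At n = 7 the blocks have lengths 9, 14, 7, 15.

%%%%%%%%%^^^^^^^^^^^^^^~~~~~~~###############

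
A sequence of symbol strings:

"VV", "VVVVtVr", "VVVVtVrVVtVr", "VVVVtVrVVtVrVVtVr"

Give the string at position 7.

VVVVtVrVVtVrVVtVrVVtVrVVtVrVVtVr

Every step adds VVtVr to the end: s(k+1) = s(k)·VVtVr.
From VVVVtVrVVtVrVVtVr, 3 further steps: VVVVtVrVVtVrVVtVr → VVVVtVrVVtVrVVtVrVVtVr → VVVVtVrVVtVrVVtVrVVtVrVVtVr → (answer).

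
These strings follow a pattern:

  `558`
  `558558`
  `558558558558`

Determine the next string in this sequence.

Each string is two copies of the previous one concatenated.
Doubling 558558558558:

558558558558558558558558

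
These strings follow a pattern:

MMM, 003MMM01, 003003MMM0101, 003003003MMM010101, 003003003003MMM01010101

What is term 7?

003003003003003003MMM010101010101

s(k+1) = 003·s(k)·01, so each term gains 003 as a prefix and 01 as a suffix.
From 003003003003MMM01010101, 2 further steps: 003003003003MMM01010101 → 003003003003003MMM0101010101 → (answer).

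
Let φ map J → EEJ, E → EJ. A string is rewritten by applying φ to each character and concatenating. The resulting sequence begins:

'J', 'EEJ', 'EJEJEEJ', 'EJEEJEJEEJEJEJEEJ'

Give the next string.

EJEEJEJEJEEJEJEEJEJEJEEJEJEEJEJEEJEJEJEEJ

Applying the rule to each of the 17 symbols of EJEEJEJEEJEJEJEEJ gives the pieces EJ EEJ EJ EJ EEJ EJ EEJ EJ EJ EEJ EJ EEJ EJ EEJ EJ EJ EEJ, which concatenate to the answer.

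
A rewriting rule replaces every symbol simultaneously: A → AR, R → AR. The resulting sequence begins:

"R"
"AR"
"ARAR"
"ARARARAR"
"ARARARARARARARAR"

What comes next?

Rewriting the 16 symbols of ARARARARARARARAR one by one yields AR AR AR AR AR AR AR AR AR AR AR AR AR AR AR AR; concatenated:

ARARARARARARARARARARARARARARARAR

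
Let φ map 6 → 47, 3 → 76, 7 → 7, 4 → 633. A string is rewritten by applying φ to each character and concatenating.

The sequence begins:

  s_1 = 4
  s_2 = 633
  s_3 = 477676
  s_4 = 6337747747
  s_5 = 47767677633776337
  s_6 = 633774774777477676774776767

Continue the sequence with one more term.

Rewriting the 27 symbols of 633774774777477676774776767 one by one yields 47 76 76 7 7 633 7 7 633 7 7 7 633 7 7 47 7 47 7 7 633 7 7 47 7 47 7; concatenated:

477676776337763377763377477477763377477477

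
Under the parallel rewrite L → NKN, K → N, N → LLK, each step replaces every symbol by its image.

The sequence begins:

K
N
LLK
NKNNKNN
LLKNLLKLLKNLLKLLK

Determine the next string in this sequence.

Applying the rule to each of the 17 symbols of LLKNLLKLLKNLLKLLK gives the pieces NKN NKN N LLK NKN NKN N NKN NKN N LLK NKN NKN N NKN NKN N, which concatenate to the answer.

NKNNKNNLLKNKNNKNNNKNNKNNLLKNKNNKNNNKNNKNN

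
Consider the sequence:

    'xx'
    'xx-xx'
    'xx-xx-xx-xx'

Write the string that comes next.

Every step duplicates the string with '-' between the halves.
One more doubling of xx-xx-xx-xx gives the answer.

xx-xx-xx-xx-xx-xx-xx-xx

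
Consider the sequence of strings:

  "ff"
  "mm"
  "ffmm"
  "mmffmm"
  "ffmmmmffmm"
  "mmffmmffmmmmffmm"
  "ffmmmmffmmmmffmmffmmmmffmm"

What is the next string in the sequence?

mmffmmffmmmmffmmffmmmmffmmmmffmmffmmmmffmm

From term 3 onward, concatenate the second-to-last term with the last: ff·mm = ffmm, mm·ffmm = mmffmm, …
So term 8 is mmffmmffmmmmffmm·ffmmmmffmmmmffmmffmmmmffmm.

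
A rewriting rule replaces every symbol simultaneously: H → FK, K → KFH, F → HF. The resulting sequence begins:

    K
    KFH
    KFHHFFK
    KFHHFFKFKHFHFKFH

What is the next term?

φ(KFHHFFKFKHFHFKFH) expands symbol-by-symbol to KFH HF FK FK HF HF KFH HF KFH FK HF FK HF KFH HF FK; joining the 16 pieces gives the next term.

KFHHFFKFKHFHFKFHHFKFHFKHFFKHFKFHHFFK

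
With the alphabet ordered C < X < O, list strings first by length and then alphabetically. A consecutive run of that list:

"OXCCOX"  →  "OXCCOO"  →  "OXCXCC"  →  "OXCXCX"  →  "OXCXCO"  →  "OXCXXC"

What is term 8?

OXCXXO

Stepping forward 2 times from OXCXXC: OXCXXC → OXCXXX, then the target.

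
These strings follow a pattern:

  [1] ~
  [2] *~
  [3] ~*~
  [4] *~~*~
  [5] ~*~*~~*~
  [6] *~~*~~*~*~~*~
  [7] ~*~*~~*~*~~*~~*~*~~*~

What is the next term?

From term 3 onward, concatenate the second-to-last term with the last: ~·*~ = ~*~, *~·~*~ = *~~*~, …
So term 8 is *~~*~~*~*~~*~·~*~*~~*~*~~*~~*~*~~*~.

*~~*~~*~*~~*~~*~*~~*~*~~*~~*~*~~*~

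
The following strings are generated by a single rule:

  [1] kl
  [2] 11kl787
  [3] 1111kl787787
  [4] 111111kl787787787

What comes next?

Each term wraps the previous one in 11 on the left and 787 on the right.
So the next term is 11·111111kl787787787·787.

11111111kl787787787787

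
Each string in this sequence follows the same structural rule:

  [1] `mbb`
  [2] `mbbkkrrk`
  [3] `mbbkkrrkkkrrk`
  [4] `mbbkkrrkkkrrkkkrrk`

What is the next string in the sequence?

Every step adds kkrrk to the end: s(k+1) = s(k)·kkrrk.
Applying this once more to mbbkkrrkkkrrkkkrrk:

mbbkkrrkkkrrkkkrrkkkrrk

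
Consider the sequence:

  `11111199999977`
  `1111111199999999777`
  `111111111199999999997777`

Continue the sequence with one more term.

11111111111199999999999977777

Each string has the form 1^{2n} 9^{2n} 7^{n-1}, where the shown terms are n = 3, 4, 5.
Setting n = 6 gives 12, 12, 5 characters in each block.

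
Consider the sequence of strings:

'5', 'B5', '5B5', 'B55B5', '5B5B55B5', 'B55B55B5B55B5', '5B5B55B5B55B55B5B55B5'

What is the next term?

B55B55B5B55B55B5B55B5B55B55B5B55B5

Each term (from the third on) is the two preceding terms concatenated in order: term 3 = 5·B5 = 5B5.
Continuing: B55B55B5B55B5 · 5B5B55B5B55B55B5B55B5 gives term 8.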